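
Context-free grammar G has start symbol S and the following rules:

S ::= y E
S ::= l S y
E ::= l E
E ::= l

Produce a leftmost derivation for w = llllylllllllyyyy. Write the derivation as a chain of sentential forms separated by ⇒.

S ⇒ lSy ⇒ llSyy ⇒ lllSyyy ⇒ llllSyyyy ⇒ llllyEyyyy ⇒ llllylEyyyy ⇒ llllyllEyyyy ⇒ llllylllEyyyy ⇒ llllyllllEyyyy ⇒ llllylllllEyyyy ⇒ llllyllllllEyyyy ⇒ llllylllllllyyyy

S ⇒ lSy   [S ::= l S y]
lSy ⇒ llSyy   [S ::= l S y]
llSyy ⇒ lllSyyy   [S ::= l S y]
lllSyyy ⇒ llllSyyyy   [S ::= l S y]
llllSyyyy ⇒ llllyEyyyy   [S ::= y E]
llllyEyyyy ⇒ llllylEyyyy   [E ::= l E]
llllylEyyyy ⇒ llllyllEyyyy   [E ::= l E]
llllyllEyyyy ⇒ llllylllEyyyy   [E ::= l E]
llllylllEyyyy ⇒ llllyllllEyyyy   [E ::= l E]
llllyllllEyyyy ⇒ llllylllllEyyyy   [E ::= l E]
llllylllllEyyyy ⇒ llllyllllllEyyyy   [E ::= l E]
llllyllllllEyyyy ⇒ llllylllllllyyyy   [E ::= l]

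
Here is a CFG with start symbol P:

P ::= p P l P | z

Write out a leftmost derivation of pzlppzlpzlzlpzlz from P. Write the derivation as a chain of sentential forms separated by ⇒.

P ⇒ pPlP   [P ::= p P l P]
pPlP ⇒ pzlP   [P ::= z]
pzlP ⇒ pzlpPlP   [P ::= p P l P]
pzlpPlP ⇒ pzlppPlPlP   [P ::= p P l P]
pzlppPlPlP ⇒ pzlppzlPlP   [P ::= z]
pzlppzlPlP ⇒ pzlppzlpPlPlP   [P ::= p P l P]
pzlppzlpPlPlP ⇒ pzlppzlpzlPlP   [P ::= z]
pzlppzlpzlPlP ⇒ pzlppzlpzlzlP   [P ::= z]
pzlppzlpzlzlP ⇒ pzlppzlpzlzlpPlP   [P ::= p P l P]
pzlppzlpzlzlpPlP ⇒ pzlppzlpzlzlpzlP   [P ::= z]
pzlppzlpzlzlpzlP ⇒ pzlppzlpzlzlpzlz   [P ::= z]

P ⇒ pPlP ⇒ pzlP ⇒ pzlpPlP ⇒ pzlppPlPlP ⇒ pzlppzlPlP ⇒ pzlppzlpPlPlP ⇒ pzlppzlpzlPlP ⇒ pzlppzlpzlzlP ⇒ pzlppzlpzlzlpPlP ⇒ pzlppzlpzlzlpzlP ⇒ pzlppzlpzlzlpzlz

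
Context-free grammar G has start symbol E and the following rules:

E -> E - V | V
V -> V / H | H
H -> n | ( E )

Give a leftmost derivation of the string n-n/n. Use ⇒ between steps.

E ⇒ E-V   [E -> E - V]
E-V ⇒ V-V   [E -> V]
V-V ⇒ H-V   [V -> H]
H-V ⇒ n-V   [H -> n]
n-V ⇒ n-V/H   [V -> V / H]
n-V/H ⇒ n-H/H   [V -> H]
n-H/H ⇒ n-n/H   [H -> n]
n-n/H ⇒ n-n/n   [H -> n]

E ⇒ E-V ⇒ V-V ⇒ H-V ⇒ n-V ⇒ n-V/H ⇒ n-H/H ⇒ n-n/H ⇒ n-n/n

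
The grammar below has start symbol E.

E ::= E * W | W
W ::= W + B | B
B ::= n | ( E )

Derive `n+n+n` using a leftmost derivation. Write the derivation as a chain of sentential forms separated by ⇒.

E ⇒ W ⇒ W+B ⇒ W+B+B ⇒ B+B+B ⇒ n+B+B ⇒ n+n+B ⇒ n+n+n

E ⇒ W   [E ::= W]
W ⇒ W+B   [W ::= W + B]
W+B ⇒ W+B+B   [W ::= W + B]
W+B+B ⇒ B+B+B   [W ::= B]
B+B+B ⇒ n+B+B   [B ::= n]
n+B+B ⇒ n+n+B   [B ::= n]
n+n+B ⇒ n+n+n   [B ::= n]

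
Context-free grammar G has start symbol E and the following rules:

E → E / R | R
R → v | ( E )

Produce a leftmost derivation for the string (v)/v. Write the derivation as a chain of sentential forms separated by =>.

E => E/R => R/R => (E)/R => (R)/R => (v)/R => (v)/v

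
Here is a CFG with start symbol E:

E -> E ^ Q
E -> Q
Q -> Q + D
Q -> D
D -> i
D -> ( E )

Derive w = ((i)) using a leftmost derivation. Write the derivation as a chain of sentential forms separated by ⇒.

E ⇒ Q ⇒ D ⇒ (E) ⇒ (Q) ⇒ (D) ⇒ ((E)) ⇒ ((Q)) ⇒ ((D)) ⇒ ((i))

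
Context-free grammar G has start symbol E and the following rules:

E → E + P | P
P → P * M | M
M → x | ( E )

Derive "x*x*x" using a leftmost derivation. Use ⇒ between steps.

E⇒P⇒P*M⇒P*M*M⇒M*M*M⇒x*M*M⇒x*x*M⇒x*x*x

E ⇒ P   [E → P]
P ⇒ P*M   [P → P * M]
P*M ⇒ P*M*M   [P → P * M]
P*M*M ⇒ M*M*M   [P → M]
M*M*M ⇒ x*M*M   [M → x]
x*M*M ⇒ x*x*M   [M → x]
x*x*M ⇒ x*x*x   [M → x]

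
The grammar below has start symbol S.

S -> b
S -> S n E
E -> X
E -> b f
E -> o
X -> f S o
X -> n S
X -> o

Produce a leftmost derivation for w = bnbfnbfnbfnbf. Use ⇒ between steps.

S ⇒ SnE ⇒ SnEnE ⇒ SnEnEnE ⇒ SnEnEnEnE ⇒ bnEnEnEnE ⇒ bnbfnEnEnE ⇒ bnbfnbfnEnE ⇒ bnbfnbfnbfnE ⇒ bnbfnbfnbfnbf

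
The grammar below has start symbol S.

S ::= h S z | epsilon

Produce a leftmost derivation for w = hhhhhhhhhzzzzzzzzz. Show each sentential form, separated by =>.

S => hSz   [S ::= h S z]
hSz => hhSzz   [S ::= h S z]
hhSzz => hhhSzzz   [S ::= h S z]
hhhSzzz => hhhhSzzzz   [S ::= h S z]
hhhhSzzzz => hhhhhSzzzzz   [S ::= h S z]
hhhhhSzzzzz => hhhhhhSzzzzzz   [S ::= h S z]
hhhhhhSzzzzzz => hhhhhhhSzzzzzzz   [S ::= h S z]
hhhhhhhSzzzzzzz => hhhhhhhhSzzzzzzzz   [S ::= h S z]
hhhhhhhhSzzzzzzzz => hhhhhhhhhSzzzzzzzzz   [S ::= h S z]
hhhhhhhhhSzzzzzzzzz => hhhhhhhhhzzzzzzzzz   [S ::= epsilon]

S=>hSz=>hhSzz=>hhhSzzz=>hhhhSzzzz=>hhhhhSzzzzz=>hhhhhhSzzzzzz=>hhhhhhhSzzzzzzz=>hhhhhhhhSzzzzzzzz=>hhhhhhhhhSzzzzzzzzz=>hhhhhhhhhzzzzzzzzz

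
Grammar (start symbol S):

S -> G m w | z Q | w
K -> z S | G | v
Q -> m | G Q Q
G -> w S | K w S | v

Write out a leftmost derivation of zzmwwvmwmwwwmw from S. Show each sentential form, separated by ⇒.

S⇒Gmw⇒KwSmw⇒GwSmw⇒KwSwSmw⇒zSwSwSmw⇒zzQwSwSmw⇒zzmwSwSmw⇒zzmwGmwwSmw⇒zzmwwSmwwSmw⇒zzmwwGmwmwwSmw⇒zzmwwvmwmwwSmw⇒zzmwwvmwmwwwmw

S ⇒ Gmw   [S -> G m w]
Gmw ⇒ KwSmw   [G -> K w S]
KwSmw ⇒ GwSmw   [K -> G]
GwSmw ⇒ KwSwSmw   [G -> K w S]
KwSwSmw ⇒ zSwSwSmw   [K -> z S]
zSwSwSmw ⇒ zzQwSwSmw   [S -> z Q]
zzQwSwSmw ⇒ zzmwSwSmw   [Q -> m]
zzmwSwSmw ⇒ zzmwGmwwSmw   [S -> G m w]
zzmwGmwwSmw ⇒ zzmwwSmwwSmw   [G -> w S]
zzmwwSmwwSmw ⇒ zzmwwGmwmwwSmw   [S -> G m w]
zzmwwGmwmwwSmw ⇒ zzmwwvmwmwwSmw   [G -> v]
zzmwwvmwmwwSmw ⇒ zzmwwvmwmwwwmw   [S -> w]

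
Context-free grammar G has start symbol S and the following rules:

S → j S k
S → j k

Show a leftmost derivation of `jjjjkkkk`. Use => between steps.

S => jSk => jjSkk => jjjSkkk => jjjjkkkk

S => jSk   [S → j S k]
jSk => jjSkk   [S → j S k]
jjSkk => jjjSkkk   [S → j S k]
jjjSkkk => jjjjkkkk   [S → j k]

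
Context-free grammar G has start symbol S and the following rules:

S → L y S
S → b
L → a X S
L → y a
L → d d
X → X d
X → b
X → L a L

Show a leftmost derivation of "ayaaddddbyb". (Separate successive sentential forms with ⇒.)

S⇒LyS⇒aXSyS⇒aXdSyS⇒aXddSyS⇒aLaLddSyS⇒ayaaLddSyS⇒ayaaddddSyS⇒ayaaddddbyS⇒ayaaddddbyb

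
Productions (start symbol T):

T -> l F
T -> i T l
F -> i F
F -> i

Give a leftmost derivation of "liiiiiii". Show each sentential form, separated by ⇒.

T ⇒ lF ⇒ liF ⇒ liiF ⇒ liiiF ⇒ liiiiF ⇒ liiiiiF ⇒ liiiiiiF ⇒ liiiiiii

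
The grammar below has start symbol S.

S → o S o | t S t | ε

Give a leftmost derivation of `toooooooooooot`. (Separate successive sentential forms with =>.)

S => tSt   [S → t S t]
tSt => toSot   [S → o S o]
toSot => tooSoot   [S → o S o]
tooSoot => toooSooot   [S → o S o]
toooSooot => tooooSoooot   [S → o S o]
tooooSoooot => toooooSooooot   [S → o S o]
toooooSooooot => tooooooSoooooot   [S → o S o]
tooooooSoooooot => toooooooooooot   [S → ε]

S => tSt => toSot => tooSoot => toooSooot => tooooSoooot => toooooSooooot => tooooooSoooooot => toooooooooooot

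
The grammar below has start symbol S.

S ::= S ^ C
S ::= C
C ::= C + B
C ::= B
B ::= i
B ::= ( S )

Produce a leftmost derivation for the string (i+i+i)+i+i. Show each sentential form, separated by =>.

S => C => C+B => C+B+B => B+B+B => (S)+B+B => (C)+B+B => (C+B)+B+B => (C+B+B)+B+B => (B+B+B)+B+B => (i+B+B)+B+B => (i+i+B)+B+B => (i+i+i)+B+B => (i+i+i)+i+B => (i+i+i)+i+i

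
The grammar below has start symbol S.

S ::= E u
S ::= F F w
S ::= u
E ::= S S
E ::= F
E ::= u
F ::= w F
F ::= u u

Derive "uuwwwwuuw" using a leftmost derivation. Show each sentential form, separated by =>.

S => FFw => uuFw => uuwFw => uuwwFw => uuwwwFw => uuwwwwFw => uuwwwwuuw

S => FFw   [S ::= F F w]
FFw => uuFw   [F ::= u u]
uuFw => uuwFw   [F ::= w F]
uuwFw => uuwwFw   [F ::= w F]
uuwwFw => uuwwwFw   [F ::= w F]
uuwwwFw => uuwwwwFw   [F ::= w F]
uuwwwwFw => uuwwwwuuw   [F ::= u u]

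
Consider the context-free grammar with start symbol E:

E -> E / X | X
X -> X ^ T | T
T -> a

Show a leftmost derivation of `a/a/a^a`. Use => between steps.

E=>E/X=>E/X/X=>X/X/X=>T/X/X=>a/X/X=>a/T/X=>a/a/X=>a/a/X^T=>a/a/T^T=>a/a/a^T=>a/a/a^a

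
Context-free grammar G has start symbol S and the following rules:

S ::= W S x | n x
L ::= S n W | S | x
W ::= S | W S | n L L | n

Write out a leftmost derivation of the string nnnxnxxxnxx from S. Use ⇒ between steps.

S ⇒ WSx ⇒ nLLSx ⇒ nSLSx ⇒ nWSxLSx ⇒ nWSSxLSx ⇒ nnSSxLSx ⇒ nnnxSxLSx ⇒ nnnxnxxLSx ⇒ nnnxnxxxSx ⇒ nnnxnxxxnxx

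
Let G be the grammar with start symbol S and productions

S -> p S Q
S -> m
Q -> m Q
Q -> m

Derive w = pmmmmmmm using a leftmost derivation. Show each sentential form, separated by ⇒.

S ⇒ pSQ ⇒ pmQ ⇒ pmmQ ⇒ pmmmQ ⇒ pmmmmQ ⇒ pmmmmmQ ⇒ pmmmmmmQ ⇒ pmmmmmmm

S ⇒ pSQ   [S -> p S Q]
pSQ ⇒ pmQ   [S -> m]
pmQ ⇒ pmmQ   [Q -> m Q]
pmmQ ⇒ pmmmQ   [Q -> m Q]
pmmmQ ⇒ pmmmmQ   [Q -> m Q]
pmmmmQ ⇒ pmmmmmQ   [Q -> m Q]
pmmmmmQ ⇒ pmmmmmmQ   [Q -> m Q]
pmmmmmmQ ⇒ pmmmmmmm   [Q -> m]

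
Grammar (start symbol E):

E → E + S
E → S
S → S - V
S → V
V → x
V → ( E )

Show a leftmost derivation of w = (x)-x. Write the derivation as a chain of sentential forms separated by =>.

E => S   [E → S]
S => S-V   [S → S - V]
S-V => V-V   [S → V]
V-V => (E)-V   [V → ( E )]
(E)-V => (S)-V   [E → S]
(S)-V => (V)-V   [S → V]
(V)-V => (x)-V   [V → x]
(x)-V => (x)-x   [V → x]

E=>S=>S-V=>V-V=>(E)-V=>(S)-V=>(V)-V=>(x)-V=>(x)-x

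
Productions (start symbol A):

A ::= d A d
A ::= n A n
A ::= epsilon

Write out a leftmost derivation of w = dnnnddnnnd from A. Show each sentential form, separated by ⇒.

A⇒dAd⇒dnAnd⇒dnnAnnd⇒dnnnAnnnd⇒dnnndAdnnnd⇒dnnnddnnnd

A ⇒ dAd   [A ::= d A d]
dAd ⇒ dnAnd   [A ::= n A n]
dnAnd ⇒ dnnAnnd   [A ::= n A n]
dnnAnnd ⇒ dnnnAnnnd   [A ::= n A n]
dnnnAnnnd ⇒ dnnndAdnnnd   [A ::= d A d]
dnnndAdnnnd ⇒ dnnnddnnnd   [A ::= epsilon]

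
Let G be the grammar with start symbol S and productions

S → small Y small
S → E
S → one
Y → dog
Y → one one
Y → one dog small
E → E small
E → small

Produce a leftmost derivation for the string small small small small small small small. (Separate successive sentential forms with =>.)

S => E   [S → E]
E => E small   [E → E small]
E small => E small small   [E → E small]
E small small => E small small small   [E → E small]
E small small small => E small small small small   [E → E small]
E small small small small => E small small small small small   [E → E small]
E small small small small small => E small small small small small small   [E → E small]
E small small small small small small => small small small small small small small   [E → small]

S => E => E small => E small small => E small small small => E small small small small => E small small small small small => E small small small small small small => small small small small small small small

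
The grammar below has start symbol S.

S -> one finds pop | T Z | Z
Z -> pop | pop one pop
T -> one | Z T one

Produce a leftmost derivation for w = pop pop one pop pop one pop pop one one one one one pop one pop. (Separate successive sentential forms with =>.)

S => T Z   [S -> T Z]
T Z => Z T one Z   [T -> Z T one]
Z T one Z => pop T one Z   [Z -> pop]
pop T one Z => pop Z T one one Z   [T -> Z T one]
pop Z T one one Z => pop pop one pop T one one Z   [Z -> pop one pop]
pop pop one pop T one one Z => pop pop one pop Z T one one one Z   [T -> Z T one]
pop pop one pop Z T one one one Z => pop pop one pop pop one pop T one one one Z   [Z -> pop one pop]
pop pop one pop pop one pop T one one one Z => pop pop one pop pop one pop Z T one one one one Z   [T -> Z T one]
pop pop one pop pop one pop Z T one one one one Z => pop pop one pop pop one pop pop T one one one one Z   [Z -> pop]
pop pop one pop pop one pop pop T one one one one Z => pop pop one pop pop one pop pop one one one one one Z   [T -> one]
pop pop one pop pop one pop pop one one one one one Z => pop pop one pop pop one pop pop one one one one one pop one pop   [Z -> pop one pop]

S => T Z => Z T one Z => pop T one Z => pop Z T one one Z => pop pop one pop T one one Z => pop pop one pop Z T one one one Z => pop pop one pop pop one pop T one one one Z => pop pop one pop pop one pop Z T one one one one Z => pop pop one pop pop one pop pop T one one one one Z => pop pop one pop pop one pop pop one one one one one Z => pop pop one pop pop one pop pop one one one one one pop one pop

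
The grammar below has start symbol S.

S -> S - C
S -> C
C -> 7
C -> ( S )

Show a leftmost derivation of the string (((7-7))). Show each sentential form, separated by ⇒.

S⇒C⇒(S)⇒(C)⇒((S))⇒((C))⇒(((S)))⇒(((S-C)))⇒(((C-C)))⇒(((7-C)))⇒(((7-7)))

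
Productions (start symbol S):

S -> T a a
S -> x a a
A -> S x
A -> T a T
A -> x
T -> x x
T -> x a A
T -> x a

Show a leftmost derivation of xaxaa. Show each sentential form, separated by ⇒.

S⇒Taa⇒xaAaa⇒xaxaa

S ⇒ Taa   [S -> T a a]
Taa ⇒ xaAaa   [T -> x a A]
xaAaa ⇒ xaxaa   [A -> x]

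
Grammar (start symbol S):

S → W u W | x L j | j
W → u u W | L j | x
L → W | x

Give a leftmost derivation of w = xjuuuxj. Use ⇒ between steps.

S⇒WuW⇒LjuW⇒xjuW⇒xjuuuW⇒xjuuuLj⇒xjuuuWj⇒xjuuuxj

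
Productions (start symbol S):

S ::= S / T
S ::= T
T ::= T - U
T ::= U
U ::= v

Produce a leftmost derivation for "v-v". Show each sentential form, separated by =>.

S => T => T-U => U-U => v-U => v-v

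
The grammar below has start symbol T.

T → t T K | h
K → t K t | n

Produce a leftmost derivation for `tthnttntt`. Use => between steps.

T => tTK => ttTKK => tthKK => tthnK => tthntKt => tthnttKtt => tthnttntt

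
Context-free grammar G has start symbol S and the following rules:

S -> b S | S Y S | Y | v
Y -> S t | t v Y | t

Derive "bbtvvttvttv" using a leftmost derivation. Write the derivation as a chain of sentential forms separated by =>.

S => bS => bbS => bbSYS => bbYYS => bbtvYYS => bbtvStYS => bbtvSYStYS => bbtvvYStYS => bbtvvStStYS => bbtvvYtStYS => bbtvvttStYS => bbtvvttvtYS => bbtvvttvttS => bbtvvttvttv

S => bS   [S -> b S]
bS => bbS   [S -> b S]
bbS => bbSYS   [S -> S Y S]
bbSYS => bbYYS   [S -> Y]
bbYYS => bbtvYYS   [Y -> t v Y]
bbtvYYS => bbtvStYS   [Y -> S t]
bbtvStYS => bbtvSYStYS   [S -> S Y S]
bbtvSYStYS => bbtvvYStYS   [S -> v]
bbtvvYStYS => bbtvvStStYS   [Y -> S t]
bbtvvStStYS => bbtvvYtStYS   [S -> Y]
bbtvvYtStYS => bbtvvttStYS   [Y -> t]
bbtvvttStYS => bbtvvttvtYS   [S -> v]
bbtvvttvtYS => bbtvvttvttS   [Y -> t]
bbtvvttvttS => bbtvvttvttv   [S -> v]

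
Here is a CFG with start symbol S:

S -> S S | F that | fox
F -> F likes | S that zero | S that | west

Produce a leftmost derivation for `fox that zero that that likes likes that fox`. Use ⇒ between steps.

S ⇒ S S ⇒ F that S ⇒ F likes that S ⇒ F likes likes that S ⇒ S that likes likes that S ⇒ F that that likes likes that S ⇒ S that zero that that likes likes that S ⇒ fox that zero that that likes likes that S ⇒ fox that zero that that likes likes that fox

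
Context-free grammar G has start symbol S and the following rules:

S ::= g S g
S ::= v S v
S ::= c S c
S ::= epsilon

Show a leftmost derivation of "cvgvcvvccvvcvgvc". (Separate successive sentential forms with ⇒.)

S ⇒ cSc ⇒ cvSvc ⇒ cvgSgvc ⇒ cvgvSvgvc ⇒ cvgvcScvgvc ⇒ cvgvcvSvcvgvc ⇒ cvgvcvvSvvcvgvc ⇒ cvgvcvvcScvvcvgvc ⇒ cvgvcvvccvvcvgvc

S ⇒ cSc   [S ::= c S c]
cSc ⇒ cvSvc   [S ::= v S v]
cvSvc ⇒ cvgSgvc   [S ::= g S g]
cvgSgvc ⇒ cvgvSvgvc   [S ::= v S v]
cvgvSvgvc ⇒ cvgvcScvgvc   [S ::= c S c]
cvgvcScvgvc ⇒ cvgvcvSvcvgvc   [S ::= v S v]
cvgvcvSvcvgvc ⇒ cvgvcvvSvvcvgvc   [S ::= v S v]
cvgvcvvSvvcvgvc ⇒ cvgvcvvcScvvcvgvc   [S ::= c S c]
cvgvcvvcScvvcvgvc ⇒ cvgvcvvccvvcvgvc   [S ::= epsilon]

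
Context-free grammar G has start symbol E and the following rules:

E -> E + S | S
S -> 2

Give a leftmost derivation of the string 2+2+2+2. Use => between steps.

E => E+S   [E -> E + S]
E+S => E+S+S   [E -> E + S]
E+S+S => E+S+S+S   [E -> E + S]
E+S+S+S => S+S+S+S   [E -> S]
S+S+S+S => 2+S+S+S   [S -> 2]
2+S+S+S => 2+2+S+S   [S -> 2]
2+2+S+S => 2+2+2+S   [S -> 2]
2+2+2+S => 2+2+2+2   [S -> 2]

E=>E+S=>E+S+S=>E+S+S+S=>S+S+S+S=>2+S+S+S=>2+2+S+S=>2+2+2+S=>2+2+2+2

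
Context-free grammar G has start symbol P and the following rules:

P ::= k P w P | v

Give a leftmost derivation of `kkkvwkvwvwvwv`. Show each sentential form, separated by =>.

P => kPwP => kkPwPwP => kkkPwPwPwP => kkkvwPwPwP => kkkvwkPwPwPwP => kkkvwkvwPwPwP => kkkvwkvwvwPwP => kkkvwkvwvwvwP => kkkvwkvwvwvwv

P => kPwP   [P ::= k P w P]
kPwP => kkPwPwP   [P ::= k P w P]
kkPwPwP => kkkPwPwPwP   [P ::= k P w P]
kkkPwPwPwP => kkkvwPwPwP   [P ::= v]
kkkvwPwPwP => kkkvwkPwPwPwP   [P ::= k P w P]
kkkvwkPwPwPwP => kkkvwkvwPwPwP   [P ::= v]
kkkvwkvwPwPwP => kkkvwkvwvwPwP   [P ::= v]
kkkvwkvwvwPwP => kkkvwkvwvwvwP   [P ::= v]
kkkvwkvwvwvwP => kkkvwkvwvwvwv   [P ::= v]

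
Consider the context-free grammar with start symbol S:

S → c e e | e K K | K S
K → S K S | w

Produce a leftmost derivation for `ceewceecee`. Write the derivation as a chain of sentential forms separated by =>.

S => KS => SKSS => ceeKSS => ceewSS => ceewceeS => ceewceecee

S => KS   [S → K S]
KS => SKSS   [K → S K S]
SKSS => ceeKSS   [S → c e e]
ceeKSS => ceewSS   [K → w]
ceewSS => ceewceeS   [S → c e e]
ceewceeS => ceewceecee   [S → c e e]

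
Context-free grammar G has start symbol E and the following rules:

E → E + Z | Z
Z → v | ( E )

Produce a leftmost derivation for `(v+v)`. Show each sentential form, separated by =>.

E => Z   [E → Z]
Z => (E)   [Z → ( E )]
(E) => (E+Z)   [E → E + Z]
(E+Z) => (Z+Z)   [E → Z]
(Z+Z) => (v+Z)   [Z → v]
(v+Z) => (v+v)   [Z → v]

E=>Z=>(E)=>(E+Z)=>(Z+Z)=>(v+Z)=>(v+v)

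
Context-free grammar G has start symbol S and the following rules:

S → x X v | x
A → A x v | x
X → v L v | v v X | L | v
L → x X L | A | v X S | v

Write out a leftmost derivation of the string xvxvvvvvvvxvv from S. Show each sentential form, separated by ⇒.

S ⇒ xXv ⇒ xvLvv ⇒ xvxXLvv ⇒ xvxvLvLvv ⇒ xvxvvvLvv ⇒ xvxvvvvXSvv ⇒ xvxvvvvvvXSvv ⇒ xvxvvvvvvLSvv ⇒ xvxvvvvvvvSvv ⇒ xvxvvvvvvvxvv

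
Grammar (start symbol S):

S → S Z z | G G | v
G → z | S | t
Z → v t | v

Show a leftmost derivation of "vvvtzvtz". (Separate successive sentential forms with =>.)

S => SZz => GGZz => SGZz => vGZz => vSZz => vSZzZz => vvZzZz => vvvtzZz => vvvtzvtz

S => SZz   [S → S Z z]
SZz => GGZz   [S → G G]
GGZz => SGZz   [G → S]
SGZz => vGZz   [S → v]
vGZz => vSZz   [G → S]
vSZz => vSZzZz   [S → S Z z]
vSZzZz => vvZzZz   [S → v]
vvZzZz => vvvtzZz   [Z → v t]
vvvtzZz => vvvtzvtz   [Z → v t]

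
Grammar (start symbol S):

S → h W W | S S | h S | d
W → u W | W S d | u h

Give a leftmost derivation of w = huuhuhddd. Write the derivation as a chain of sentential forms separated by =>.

S => SS => SSS => SSSS => hWWSSS => huWWSSS => huuhWSSS => huuhuhSSS => huuhuhdSS => huuhuhddS => huuhuhddd

S => SS   [S → S S]
SS => SSS   [S → S S]
SSS => SSSS   [S → S S]
SSSS => hWWSSS   [S → h W W]
hWWSSS => huWWSSS   [W → u W]
huWWSSS => huuhWSSS   [W → u h]
huuhWSSS => huuhuhSSS   [W → u h]
huuhuhSSS => huuhuhdSS   [S → d]
huuhuhdSS => huuhuhddS   [S → d]
huuhuhddS => huuhuhddd   [S → d]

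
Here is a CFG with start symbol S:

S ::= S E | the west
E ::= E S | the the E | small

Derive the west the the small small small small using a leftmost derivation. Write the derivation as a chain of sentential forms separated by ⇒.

S ⇒ S E ⇒ S E E ⇒ S E E E ⇒ S E E E E ⇒ the west E E E E ⇒ the west the the E E E E ⇒ the west the the small E E E ⇒ the west the the small small E E ⇒ the west the the small small small E ⇒ the west the the small small small small

S ⇒ S E   [S ::= S E]
S E ⇒ S E E   [S ::= S E]
S E E ⇒ S E E E   [S ::= S E]
S E E E ⇒ S E E E E   [S ::= S E]
S E E E E ⇒ the west E E E E   [S ::= the west]
the west E E E E ⇒ the west the the E E E E   [E ::= the the E]
the west the the E E E E ⇒ the west the the small E E E   [E ::= small]
the west the the small E E E ⇒ the west the the small small E E   [E ::= small]
the west the the small small E E ⇒ the west the the small small small E   [E ::= small]
the west the the small small small E ⇒ the west the the small small small small   [E ::= small]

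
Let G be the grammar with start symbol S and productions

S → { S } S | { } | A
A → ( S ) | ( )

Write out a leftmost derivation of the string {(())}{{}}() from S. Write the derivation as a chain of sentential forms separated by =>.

S=>{S}S=>{A}S=>{(S)}S=>{(A)}S=>{(())}S=>{(())}{S}S=>{(())}{{}}S=>{(())}{{}}A=>{(())}{{}}()

S => {S}S   [S → { S } S]
{S}S => {A}S   [S → A]
{A}S => {(S)}S   [A → ( S )]
{(S)}S => {(A)}S   [S → A]
{(A)}S => {(())}S   [A → ( )]
{(())}S => {(())}{S}S   [S → { S } S]
{(())}{S}S => {(())}{{}}S   [S → { }]
{(())}{{}}S => {(())}{{}}A   [S → A]
{(())}{{}}A => {(())}{{}}()   [A → ( )]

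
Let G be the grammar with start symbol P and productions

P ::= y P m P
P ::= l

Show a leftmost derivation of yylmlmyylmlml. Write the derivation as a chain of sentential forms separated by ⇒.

P⇒yPmP⇒yyPmPmP⇒yylmPmP⇒yylmlmP⇒yylmlmyPmP⇒yylmlmyyPmPmP⇒yylmlmyylmPmP⇒yylmlmyylmlmP⇒yylmlmyylmlml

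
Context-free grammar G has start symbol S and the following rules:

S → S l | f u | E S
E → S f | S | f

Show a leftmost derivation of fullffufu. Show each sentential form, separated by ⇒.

S ⇒ ES ⇒ SS ⇒ ESS ⇒ SfSS ⇒ SlfSS ⇒ SllfSS ⇒ fullfSS ⇒ fullffuS ⇒ fullffufu

S ⇒ ES   [S → E S]
ES ⇒ SS   [E → S]
SS ⇒ ESS   [S → E S]
ESS ⇒ SfSS   [E → S f]
SfSS ⇒ SlfSS   [S → S l]
SlfSS ⇒ SllfSS   [S → S l]
SllfSS ⇒ fullfSS   [S → f u]
fullfSS ⇒ fullffuS   [S → f u]
fullffuS ⇒ fullffufu   [S → f u]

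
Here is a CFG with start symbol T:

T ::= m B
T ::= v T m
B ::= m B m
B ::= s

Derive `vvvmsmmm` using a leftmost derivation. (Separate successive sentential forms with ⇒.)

T ⇒ vTm ⇒ vvTmm ⇒ vvvTmmm ⇒ vvvmBmmm ⇒ vvvmsmmm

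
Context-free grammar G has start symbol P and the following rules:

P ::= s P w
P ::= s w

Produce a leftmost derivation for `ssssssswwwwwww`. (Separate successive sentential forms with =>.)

P => sPw => ssPww => sssPwww => ssssPwwww => sssssPwwwww => ssssssPwwwwww => ssssssswwwwwww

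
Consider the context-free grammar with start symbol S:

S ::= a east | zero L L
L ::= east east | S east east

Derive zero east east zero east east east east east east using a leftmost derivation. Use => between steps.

S => zero L L => zero east east L => zero east east S east east => zero east east zero L L east east => zero east east zero east east L east east => zero east east zero east east east east east east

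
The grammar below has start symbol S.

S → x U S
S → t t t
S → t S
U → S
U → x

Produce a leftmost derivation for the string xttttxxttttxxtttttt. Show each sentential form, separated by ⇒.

S ⇒ xUS ⇒ xSS ⇒ xtSS ⇒ xttttS ⇒ xttttxUS ⇒ xttttxSS ⇒ xttttxxUSS ⇒ xttttxxSSS ⇒ xttttxxtSSS ⇒ xttttxxttttSS ⇒ xttttxxttttxUSS ⇒ xttttxxttttxxSS ⇒ xttttxxttttxxtttS ⇒ xttttxxttttxxtttttt

S ⇒ xUS   [S → x U S]
xUS ⇒ xSS   [U → S]
xSS ⇒ xtSS   [S → t S]
xtSS ⇒ xttttS   [S → t t t]
xttttS ⇒ xttttxUS   [S → x U S]
xttttxUS ⇒ xttttxSS   [U → S]
xttttxSS ⇒ xttttxxUSS   [S → x U S]
xttttxxUSS ⇒ xttttxxSSS   [U → S]
xttttxxSSS ⇒ xttttxxtSSS   [S → t S]
xttttxxtSSS ⇒ xttttxxttttSS   [S → t t t]
xttttxxttttSS ⇒ xttttxxttttxUSS   [S → x U S]
xttttxxttttxUSS ⇒ xttttxxttttxxSS   [U → x]
xttttxxttttxxSS ⇒ xttttxxttttxxtttS   [S → t t t]
xttttxxttttxxtttS ⇒ xttttxxttttxxtttttt   [S → t t t]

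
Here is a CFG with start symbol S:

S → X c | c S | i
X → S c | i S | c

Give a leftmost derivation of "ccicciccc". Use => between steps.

S => cS   [S → c S]
cS => ccS   [S → c S]
ccS => ccXc   [S → X c]
ccXc => cciSc   [X → i S]
cciSc => ccicSc   [S → c S]
ccicSc => cciccSc   [S → c S]
cciccSc => cciccXcc   [S → X c]
cciccXcc => cciccSccc   [X → S c]
cciccSccc => ccicciccc   [S → i]

S=>cS=>ccS=>ccXc=>cciSc=>ccicSc=>cciccSc=>cciccXcc=>cciccSccc=>ccicciccc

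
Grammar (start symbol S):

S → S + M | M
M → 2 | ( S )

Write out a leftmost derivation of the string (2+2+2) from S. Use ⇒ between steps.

S ⇒ M ⇒ (S) ⇒ (S+M) ⇒ (S+M+M) ⇒ (M+M+M) ⇒ (2+M+M) ⇒ (2+2+M) ⇒ (2+2+2)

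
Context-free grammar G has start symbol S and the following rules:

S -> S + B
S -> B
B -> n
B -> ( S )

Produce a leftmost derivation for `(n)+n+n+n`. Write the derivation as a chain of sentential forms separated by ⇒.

S⇒S+B⇒S+B+B⇒S+B+B+B⇒B+B+B+B⇒(S)+B+B+B⇒(B)+B+B+B⇒(n)+B+B+B⇒(n)+n+B+B⇒(n)+n+n+B⇒(n)+n+n+n

S ⇒ S+B   [S -> S + B]
S+B ⇒ S+B+B   [S -> S + B]
S+B+B ⇒ S+B+B+B   [S -> S + B]
S+B+B+B ⇒ B+B+B+B   [S -> B]
B+B+B+B ⇒ (S)+B+B+B   [B -> ( S )]
(S)+B+B+B ⇒ (B)+B+B+B   [S -> B]
(B)+B+B+B ⇒ (n)+B+B+B   [B -> n]
(n)+B+B+B ⇒ (n)+n+B+B   [B -> n]
(n)+n+B+B ⇒ (n)+n+n+B   [B -> n]
(n)+n+n+B ⇒ (n)+n+n+n   [B -> n]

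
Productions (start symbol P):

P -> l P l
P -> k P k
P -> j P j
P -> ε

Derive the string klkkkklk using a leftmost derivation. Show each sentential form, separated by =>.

P=>kPk=>klPlk=>klkPklk=>klkkPkklk=>klkkkklk

P => kPk   [P -> k P k]
kPk => klPlk   [P -> l P l]
klPlk => klkPklk   [P -> k P k]
klkPklk => klkkPkklk   [P -> k P k]
klkkPkklk => klkkkklk   [P -> ε]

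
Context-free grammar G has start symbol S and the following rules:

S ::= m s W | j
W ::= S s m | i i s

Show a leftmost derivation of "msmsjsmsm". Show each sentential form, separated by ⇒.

S ⇒ msW ⇒ msSsm ⇒ msmsWsm ⇒ msmsSsmsm ⇒ msmsjsmsm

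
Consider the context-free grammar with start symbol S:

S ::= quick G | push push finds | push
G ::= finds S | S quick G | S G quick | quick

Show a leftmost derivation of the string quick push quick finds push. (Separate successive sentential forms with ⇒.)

S ⇒ quick G ⇒ quick S quick G ⇒ quick push quick G ⇒ quick push quick finds S ⇒ quick push quick finds push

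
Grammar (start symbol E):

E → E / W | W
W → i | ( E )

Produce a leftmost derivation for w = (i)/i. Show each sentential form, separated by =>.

E=>E/W=>W/W=>(E)/W=>(W)/W=>(i)/W=>(i)/i

E => E/W   [E → E / W]
E/W => W/W   [E → W]
W/W => (E)/W   [W → ( E )]
(E)/W => (W)/W   [E → W]
(W)/W => (i)/W   [W → i]
(i)/W => (i)/i   [W → i]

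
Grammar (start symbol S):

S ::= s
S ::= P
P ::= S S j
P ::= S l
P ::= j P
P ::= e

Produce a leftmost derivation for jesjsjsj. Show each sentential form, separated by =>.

S => P => SSj => PSj => SSjSj => PSjSj => jPSjSj => jSSjSjSj => jPSjSjSj => jeSjSjSj => jesjSjSj => jesjsjSj => jesjsjsj

S => P   [S ::= P]
P => SSj   [P ::= S S j]
SSj => PSj   [S ::= P]
PSj => SSjSj   [P ::= S S j]
SSjSj => PSjSj   [S ::= P]
PSjSj => jPSjSj   [P ::= j P]
jPSjSj => jSSjSjSj   [P ::= S S j]
jSSjSjSj => jPSjSjSj   [S ::= P]
jPSjSjSj => jeSjSjSj   [P ::= e]
jeSjSjSj => jesjSjSj   [S ::= s]
jesjSjSj => jesjsjSj   [S ::= s]
jesjsjSj => jesjsjsj   [S ::= s]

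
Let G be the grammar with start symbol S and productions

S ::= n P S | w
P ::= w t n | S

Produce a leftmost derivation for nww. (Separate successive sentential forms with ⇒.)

S ⇒ nPS ⇒ nSS ⇒ nwS ⇒ nww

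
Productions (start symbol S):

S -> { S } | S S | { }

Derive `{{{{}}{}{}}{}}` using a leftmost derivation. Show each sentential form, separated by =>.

S => {S} => {SS} => {{S}S} => {{SS}S} => {{SSS}S} => {{{S}SS}S} => {{{{}}SS}S} => {{{{}}{}S}S} => {{{{}}{}{}}S} => {{{{}}{}{}}{}}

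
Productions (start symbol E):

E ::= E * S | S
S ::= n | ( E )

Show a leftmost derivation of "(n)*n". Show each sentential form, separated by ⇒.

E⇒E*S⇒S*S⇒(E)*S⇒(S)*S⇒(n)*S⇒(n)*n

E ⇒ E*S   [E ::= E * S]
E*S ⇒ S*S   [E ::= S]
S*S ⇒ (E)*S   [S ::= ( E )]
(E)*S ⇒ (S)*S   [E ::= S]
(S)*S ⇒ (n)*S   [S ::= n]
(n)*S ⇒ (n)*n   [S ::= n]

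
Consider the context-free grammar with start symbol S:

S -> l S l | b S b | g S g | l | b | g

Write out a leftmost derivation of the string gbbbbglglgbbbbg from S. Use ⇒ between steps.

S ⇒ gSg ⇒ gbSbg ⇒ gbbSbbg ⇒ gbbbSbbbg ⇒ gbbbbSbbbbg ⇒ gbbbbgSgbbbbg ⇒ gbbbbglSlgbbbbg ⇒ gbbbbglglgbbbbg

S ⇒ gSg   [S -> g S g]
gSg ⇒ gbSbg   [S -> b S b]
gbSbg ⇒ gbbSbbg   [S -> b S b]
gbbSbbg ⇒ gbbbSbbbg   [S -> b S b]
gbbbSbbbg ⇒ gbbbbSbbbbg   [S -> b S b]
gbbbbSbbbbg ⇒ gbbbbgSgbbbbg   [S -> g S g]
gbbbbgSgbbbbg ⇒ gbbbbglSlgbbbbg   [S -> l S l]
gbbbbglSlgbbbbg ⇒ gbbbbglglgbbbbg   [S -> g]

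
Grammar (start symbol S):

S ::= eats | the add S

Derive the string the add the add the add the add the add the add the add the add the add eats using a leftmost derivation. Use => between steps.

S => the add S   [S ::= the add S]
the add S => the add the add S   [S ::= the add S]
the add the add S => the add the add the add S   [S ::= the add S]
the add the add the add S => the add the add the add the add S   [S ::= the add S]
the add the add the add the add S => the add the add the add the add the add S   [S ::= the add S]
the add the add the add the add the add S => the add the add the add the add the add the add S   [S ::= the add S]
the add the add the add the add the add the add S => the add the add the add the add the add the add the add S   [S ::= the add S]
the add the add the add the add the add the add the add S => the add the add the add the add the add the add the add the add S   [S ::= the add S]
the add the add the add the add the add the add the add the add S => the add the add the add the add the add the add the add the add the add S   [S ::= the add S]
the add the add the add the add the add the add the add the add the add S => the add the add the add the add the add the add the add the add the add eats   [S ::= eats]

S => the add S => the add the add S => the add the add the add S => the add the add the add the add S => the add the add the add the add the add S => the add the add the add the add the add the add S => the add the add the add the add the add the add the add S => the add the add the add the add the add the add the add the add S => the add the add the add the add the add the add the add the add the add S => the add the add the add the add the add the add the add the add the add eats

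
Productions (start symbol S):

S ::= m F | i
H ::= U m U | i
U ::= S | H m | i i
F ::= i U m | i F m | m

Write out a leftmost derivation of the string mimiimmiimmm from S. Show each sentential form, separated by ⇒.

S ⇒ mF ⇒ miUm ⇒ miSm ⇒ mimFm ⇒ mimiUmm ⇒ mimiHmmm ⇒ mimiUmUmmm ⇒ mimiHmmUmmm ⇒ mimiimmUmmm ⇒ mimiimmiimmm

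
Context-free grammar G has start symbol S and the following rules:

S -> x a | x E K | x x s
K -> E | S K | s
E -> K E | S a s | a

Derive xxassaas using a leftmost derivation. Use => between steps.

S => xEK => xKEK => xSKEK => xxaKEK => xxasEK => xxasKEK => xxasEEK => xxasKEEK => xxassEEK => xxassaEK => xxassaaK => xxassaas

S => xEK   [S -> x E K]
xEK => xKEK   [E -> K E]
xKEK => xSKEK   [K -> S K]
xSKEK => xxaKEK   [S -> x a]
xxaKEK => xxasEK   [K -> s]
xxasEK => xxasKEK   [E -> K E]
xxasKEK => xxasEEK   [K -> E]
xxasEEK => xxasKEEK   [E -> K E]
xxasKEEK => xxassEEK   [K -> s]
xxassEEK => xxassaEK   [E -> a]
xxassaEK => xxassaaK   [E -> a]
xxassaaK => xxassaas   [K -> s]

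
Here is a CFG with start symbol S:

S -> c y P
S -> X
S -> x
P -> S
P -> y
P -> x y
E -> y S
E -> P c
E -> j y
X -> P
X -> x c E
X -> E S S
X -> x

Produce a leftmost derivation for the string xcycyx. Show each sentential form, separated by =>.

S => X => xcE => xcyS => xcycyP => xcycyS => xcycyx

S => X   [S -> X]
X => xcE   [X -> x c E]
xcE => xcyS   [E -> y S]
xcyS => xcycyP   [S -> c y P]
xcycyP => xcycyS   [P -> S]
xcycyS => xcycyx   [S -> x]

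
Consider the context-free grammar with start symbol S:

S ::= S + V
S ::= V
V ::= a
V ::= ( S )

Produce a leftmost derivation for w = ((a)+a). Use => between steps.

S => V   [S ::= V]
V => (S)   [V ::= ( S )]
(S) => (S+V)   [S ::= S + V]
(S+V) => (V+V)   [S ::= V]
(V+V) => ((S)+V)   [V ::= ( S )]
((S)+V) => ((V)+V)   [S ::= V]
((V)+V) => ((a)+V)   [V ::= a]
((a)+V) => ((a)+a)   [V ::= a]

S => V => (S) => (S+V) => (V+V) => ((S)+V) => ((V)+V) => ((a)+V) => ((a)+a)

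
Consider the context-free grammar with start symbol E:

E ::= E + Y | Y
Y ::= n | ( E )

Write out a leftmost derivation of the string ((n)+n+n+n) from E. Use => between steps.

E => Y   [E ::= Y]
Y => (E)   [Y ::= ( E )]
(E) => (E+Y)   [E ::= E + Y]
(E+Y) => (E+Y+Y)   [E ::= E + Y]
(E+Y+Y) => (E+Y+Y+Y)   [E ::= E + Y]
(E+Y+Y+Y) => (Y+Y+Y+Y)   [E ::= Y]
(Y+Y+Y+Y) => ((E)+Y+Y+Y)   [Y ::= ( E )]
((E)+Y+Y+Y) => ((Y)+Y+Y+Y)   [E ::= Y]
((Y)+Y+Y+Y) => ((n)+Y+Y+Y)   [Y ::= n]
((n)+Y+Y+Y) => ((n)+n+Y+Y)   [Y ::= n]
((n)+n+Y+Y) => ((n)+n+n+Y)   [Y ::= n]
((n)+n+n+Y) => ((n)+n+n+n)   [Y ::= n]

E=>Y=>(E)=>(E+Y)=>(E+Y+Y)=>(E+Y+Y+Y)=>(Y+Y+Y+Y)=>((E)+Y+Y+Y)=>((Y)+Y+Y+Y)=>((n)+Y+Y+Y)=>((n)+n+Y+Y)=>((n)+n+n+Y)=>((n)+n+n+n)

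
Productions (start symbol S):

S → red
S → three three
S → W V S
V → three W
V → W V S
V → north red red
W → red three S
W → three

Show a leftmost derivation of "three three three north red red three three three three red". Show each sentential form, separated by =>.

S => W V S => three V S => three W V S S => three three V S S => three three W V S S S => three three three V S S S => three three three north red red S S S => three three three north red red three three S S => three three three north red red three three three three S => three three three north red red three three three three red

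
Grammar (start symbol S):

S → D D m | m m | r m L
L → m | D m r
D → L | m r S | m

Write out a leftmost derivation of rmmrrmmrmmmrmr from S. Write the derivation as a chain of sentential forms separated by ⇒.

S ⇒ rmL ⇒ rmDmr ⇒ rmmrSmr ⇒ rmmrrmLmr ⇒ rmmrrmDmrmr ⇒ rmmrrmmrSmrmr ⇒ rmmrrmmrmmmrmr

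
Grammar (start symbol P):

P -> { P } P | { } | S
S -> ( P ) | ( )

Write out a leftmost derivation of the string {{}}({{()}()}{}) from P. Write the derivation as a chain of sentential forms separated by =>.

P => {P}P   [P -> { P } P]
{P}P => {{}}P   [P -> { }]
{{}}P => {{}}S   [P -> S]
{{}}S => {{}}(P)   [S -> ( P )]
{{}}(P) => {{}}({P}P)   [P -> { P } P]
{{}}({P}P) => {{}}({{P}P}P)   [P -> { P } P]
{{}}({{P}P}P) => {{}}({{S}P}P)   [P -> S]
{{}}({{S}P}P) => {{}}({{()}P}P)   [S -> ( )]
{{}}({{()}P}P) => {{}}({{()}S}P)   [P -> S]
{{}}({{()}S}P) => {{}}({{()}()}P)   [S -> ( )]
{{}}({{()}()}P) => {{}}({{()}()}{})   [P -> { }]

P => {P}P => {{}}P => {{}}S => {{}}(P) => {{}}({P}P) => {{}}({{P}P}P) => {{}}({{S}P}P) => {{}}({{()}P}P) => {{}}({{()}S}P) => {{}}({{()}()}P) => {{}}({{()}()}{})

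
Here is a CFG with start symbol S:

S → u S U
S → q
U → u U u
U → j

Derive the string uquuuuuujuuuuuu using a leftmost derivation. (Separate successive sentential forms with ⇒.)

S ⇒ uSU ⇒ uqU ⇒ uquUu ⇒ uquuUuu ⇒ uquuuUuuu ⇒ uquuuuUuuuu ⇒ uquuuuuUuuuuu ⇒ uquuuuuuUuuuuuu ⇒ uquuuuuujuuuuuu

S ⇒ uSU   [S → u S U]
uSU ⇒ uqU   [S → q]
uqU ⇒ uquUu   [U → u U u]
uquUu ⇒ uquuUuu   [U → u U u]
uquuUuu ⇒ uquuuUuuu   [U → u U u]
uquuuUuuu ⇒ uquuuuUuuuu   [U → u U u]
uquuuuUuuuu ⇒ uquuuuuUuuuuu   [U → u U u]
uquuuuuUuuuuu ⇒ uquuuuuuUuuuuuu   [U → u U u]
uquuuuuuUuuuuuu ⇒ uquuuuuujuuuuuu   [U → j]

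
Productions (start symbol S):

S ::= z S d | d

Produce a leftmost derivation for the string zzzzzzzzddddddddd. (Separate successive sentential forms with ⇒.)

S⇒zSd⇒zzSdd⇒zzzSddd⇒zzzzSdddd⇒zzzzzSddddd⇒zzzzzzSdddddd⇒zzzzzzzSddddddd⇒zzzzzzzzSdddddddd⇒zzzzzzzzddddddddd

S ⇒ zSd   [S ::= z S d]
zSd ⇒ zzSdd   [S ::= z S d]
zzSdd ⇒ zzzSddd   [S ::= z S d]
zzzSddd ⇒ zzzzSdddd   [S ::= z S d]
zzzzSdddd ⇒ zzzzzSddddd   [S ::= z S d]
zzzzzSddddd ⇒ zzzzzzSdddddd   [S ::= z S d]
zzzzzzSdddddd ⇒ zzzzzzzSddddddd   [S ::= z S d]
zzzzzzzSddddddd ⇒ zzzzzzzzSdddddddd   [S ::= z S d]
zzzzzzzzSdddddddd ⇒ zzzzzzzzddddddddd   [S ::= d]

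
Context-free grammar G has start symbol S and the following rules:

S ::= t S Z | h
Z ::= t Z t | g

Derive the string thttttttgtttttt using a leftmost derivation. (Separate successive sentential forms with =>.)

S => tSZ => thZ => thtZt => thttZtt => thtttZttt => thttttZtttt => thtttttZttttt => thttttttZtttttt => thttttttgtttttt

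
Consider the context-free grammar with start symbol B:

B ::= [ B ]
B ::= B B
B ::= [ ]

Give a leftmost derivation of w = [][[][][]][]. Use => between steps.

B => BB   [B ::= B B]
BB => BBB   [B ::= B B]
BBB => []BB   [B ::= [ ]]
[]BB => [][B]B   [B ::= [ B ]]
[][B]B => [][BB]B   [B ::= B B]
[][BB]B => [][BBB]B   [B ::= B B]
[][BBB]B => [][[]BB]B   [B ::= [ ]]
[][[]BB]B => [][[][]B]B   [B ::= [ ]]
[][[][]B]B => [][[][][]]B   [B ::= [ ]]
[][[][][]]B => [][[][][]][]   [B ::= [ ]]

B => BB => BBB => []BB => [][B]B => [][BB]B => [][BBB]B => [][[]BB]B => [][[][]B]B => [][[][][]]B => [][[][][]][]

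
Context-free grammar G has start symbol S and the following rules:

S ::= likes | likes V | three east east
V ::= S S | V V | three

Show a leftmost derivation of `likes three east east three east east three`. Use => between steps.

S => likes V   [S ::= likes V]
likes V => likes V V   [V ::= V V]
likes V V => likes S S V   [V ::= S S]
likes S S V => likes three east east S V   [S ::= three east east]
likes three east east S V => likes three east east three east east V   [S ::= three east east]
likes three east east three east east V => likes three east east three east east three   [V ::= three]

S => likes V => likes V V => likes S S V => likes three east east S V => likes three east east three east east V => likes three east east three east east three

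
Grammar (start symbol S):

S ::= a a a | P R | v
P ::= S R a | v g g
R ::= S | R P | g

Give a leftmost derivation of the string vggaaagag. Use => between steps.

S => PR   [S ::= P R]
PR => SRaR   [P ::= S R a]
SRaR => PRRaR   [S ::= P R]
PRRaR => vggRRaR   [P ::= v g g]
vggRRaR => vggSRaR   [R ::= S]
vggSRaR => vggaaaRaR   [S ::= a a a]
vggaaaRaR => vggaaagaR   [R ::= g]
vggaaagaR => vggaaagag   [R ::= g]

S => PR => SRaR => PRRaR => vggRRaR => vggSRaR => vggaaaRaR => vggaaagaR => vggaaagag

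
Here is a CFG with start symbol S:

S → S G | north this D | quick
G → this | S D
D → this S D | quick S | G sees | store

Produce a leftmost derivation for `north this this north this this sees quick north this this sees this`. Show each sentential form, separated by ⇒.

S ⇒ north this D ⇒ north this this S D ⇒ north this this north this D D ⇒ north this this north this G sees D ⇒ north this this north this this sees D ⇒ north this this north this this sees quick S ⇒ north this this north this this sees quick S G ⇒ north this this north this this sees quick north this D G ⇒ north this this north this this sees quick north this G sees G ⇒ north this this north this this sees quick north this this sees G ⇒ north this this north this this sees quick north this this sees this

S ⇒ north this D   [S → north this D]
north this D ⇒ north this this S D   [D → this S D]
north this this S D ⇒ north this this north this D D   [S → north this D]
north this this north this D D ⇒ north this this north this G sees D   [D → G sees]
north this this north this G sees D ⇒ north this this north this this sees D   [G → this]
north this this north this this sees D ⇒ north this this north this this sees quick S   [D → quick S]
north this this north this this sees quick S ⇒ north this this north this this sees quick S G   [S → S G]
north this this north this this sees quick S G ⇒ north this this north this this sees quick north this D G   [S → north this D]
north this this north this this sees quick north this D G ⇒ north this this north this this sees quick north this G sees G   [D → G sees]
north this this north this this sees quick north this G sees G ⇒ north this this north this this sees quick north this this sees G   [G → this]
north this this north this this sees quick north this this sees G ⇒ north this this north this this sees quick north this this sees this   [G → this]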